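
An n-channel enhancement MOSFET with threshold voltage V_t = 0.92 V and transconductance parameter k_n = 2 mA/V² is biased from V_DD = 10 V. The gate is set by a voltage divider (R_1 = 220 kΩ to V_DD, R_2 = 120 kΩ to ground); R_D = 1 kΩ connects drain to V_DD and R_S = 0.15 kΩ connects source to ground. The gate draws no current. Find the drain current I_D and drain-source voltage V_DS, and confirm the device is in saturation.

I_D ≈ 4 mA, V_DS ≈ 5.4 V

V_G = V_DD·R_2/(R_1+R_2) = 10×120/340 = 3.53 V.
Assume saturation: I_D = (k_n/2)(V_GS − V_t)² with V_GS = V_G − I_D·R_S = 3.53 − 0.15·I_D.
Substituting gives 0.0225·I_D² − 1.78·I_D + 6.81 = 0, with roots I_D = 4.02 or 75.2 mA.
The root I_D = 75.2 mA gives V_GS = -7.75 V ≤ V_t, so take I_D = 4.02 mA.
Then V_GS = 2.93 V and V_DS = V_DD − I_D(R_D+R_S) = 10 − 4.02×1.15 = 5.37 V.
Saturation requires V_DS ≥ V_GS − V_t = 2.01 V; 5.37 ≥ 2.01 ✓.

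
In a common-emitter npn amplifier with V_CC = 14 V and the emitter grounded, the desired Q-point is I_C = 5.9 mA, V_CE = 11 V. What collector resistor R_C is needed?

R_C ≈ 0.51 kΩ

Collector loop: V_CC = I_C·R_C + V_CE.
R_C = (V_CC − V_CE)/I_C = (14 − 11)/5.9 = 0.508 kΩ.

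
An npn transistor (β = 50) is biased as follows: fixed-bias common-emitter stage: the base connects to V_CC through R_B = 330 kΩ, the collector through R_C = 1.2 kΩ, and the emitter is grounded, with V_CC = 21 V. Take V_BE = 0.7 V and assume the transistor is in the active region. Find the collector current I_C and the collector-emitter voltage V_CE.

Base loop: V_CC = I_B·R_B + V_BE, so I_B = (21 − 0.7)/330 kΩ = 0.0615 mA.
In the active region I_C = β·I_B = 50 × 0.0615 = 3.08 mA.
Collector loop: V_CE = V_CC − I_C·R_C = 21 − 3.08×1.2 = 17.3 V.
Since V_CE = 17.3 V > V_CE(sat) ≈ 0.2 V, the transistor is in the active region as assumed.

I_C ≈ 3.1 mA, V_CE ≈ 17 V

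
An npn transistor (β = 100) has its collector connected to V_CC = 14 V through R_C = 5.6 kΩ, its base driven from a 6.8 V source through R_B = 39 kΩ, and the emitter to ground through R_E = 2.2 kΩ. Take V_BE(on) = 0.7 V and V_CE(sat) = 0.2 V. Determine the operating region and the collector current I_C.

saturation; I_C ≈ 1.8 mA

Assume active: I_B = (6.8 − 0.7)/(39 + 101×2.2) = 0.0234 mA, I_C = β·I_B = 2.34 mA.
Then V_CE = 14 − 2.34×5.6 − 2.36×2.2 = -4.27 V < 0.2 V — the active assumption fails.
Re-solve with V_CE = 0.2 V. KCL at the emitter: V_E/R_E = (V_BB−0.7−V_E)/R_B + (V_CC−0.2−V_E)/R_C, giving V_E = 3.98 V.
I_C = (V_CC − 0.2 − V_E)/R_C = (13.8 − 3.98)/5.6 = 1.75 mA.
Check: I_B = (6.1 − 3.98)/39 = 0.0544 mA, and β·I_B = 5.44 mA > I_C, confirming saturation.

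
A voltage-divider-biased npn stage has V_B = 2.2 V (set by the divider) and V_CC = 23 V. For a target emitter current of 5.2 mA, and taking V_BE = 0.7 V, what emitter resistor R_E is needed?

V_E = V_B − V_BE = 2.2 − 0.7 = 1.5 V.
R_E = V_E / I_E = 1.5 / 5.2 = 0.288 kΩ.

R_E ≈ 0.29 kΩ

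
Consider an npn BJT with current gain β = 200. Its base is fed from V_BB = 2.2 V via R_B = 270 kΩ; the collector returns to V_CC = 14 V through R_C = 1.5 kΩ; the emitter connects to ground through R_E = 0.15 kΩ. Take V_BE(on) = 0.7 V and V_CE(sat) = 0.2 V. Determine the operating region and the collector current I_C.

active; I_C ≈ 1 mA

Assume active. Base-emitter loop: I_B = (V_BB − V_BE)/(R_B + (β+1)R_E) = (2.2 − 0.7)/(270 + 201×0.15) = 0.005 mA.
I_C = β·I_B = 200×0.005 = 1 mA.
V_CE = V_CC − I_C·R_C − I_E·R_E = 14 − 1×1.5 − 1×0.15 = 12.4 V > V_CE(sat), so the active-region assumption holds.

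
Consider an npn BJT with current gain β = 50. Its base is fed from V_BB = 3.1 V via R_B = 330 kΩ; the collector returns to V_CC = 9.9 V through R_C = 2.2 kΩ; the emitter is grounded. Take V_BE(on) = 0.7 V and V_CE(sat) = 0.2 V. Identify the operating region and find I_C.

active; I_C ≈ 0.36 mA

Assume active. Base-emitter loop: I_B = (V_BB − V_BE)/R_B = (3.1 − 0.7)/330 = 0.00727 mA.
I_C = β·I_B = 50×0.00727 = 0.364 mA.
V_CE = V_CC − I_C·R_C = 9.9 − 0.364×2.2 = 9.1 V > V_CE(sat), so the active-region assumption holds.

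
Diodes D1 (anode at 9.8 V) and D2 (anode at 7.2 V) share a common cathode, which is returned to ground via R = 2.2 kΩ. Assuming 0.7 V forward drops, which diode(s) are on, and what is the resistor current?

Only D1 conducts; I_R ≈ 4.1 mA

Assume both conduct. Then node N would need to be at both 9.8−0.7 = 9.1 V and 7.2−0.7 = 6.5 V, which is impossible.
Assume only D1 conducts: V_N = 9.8 − 0.7 = 9.1 V, so I_R = 9.1/2.2 = 4.14 mA.
Check D2: its anode-to-cathode voltage is 7.2 − 9.1 = -1.9 V < 0.7 V, so it is off. The assumption is consistent.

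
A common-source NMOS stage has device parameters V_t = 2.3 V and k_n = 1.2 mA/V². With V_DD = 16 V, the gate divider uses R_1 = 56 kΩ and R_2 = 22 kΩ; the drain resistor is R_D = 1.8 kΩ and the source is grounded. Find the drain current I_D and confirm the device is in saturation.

V_G = V_DD·R_2/(R_1+R_2) = 16×22/78 = 4.51 V. With the source grounded, V_GS = V_G = 4.51 V.
Assume saturation: I_D = (k_n/2)(V_GS − V_t)² = (1.2/2)×(4.51 − 2.3)² = 0.6×2.21² = 2.94 mA.
V_DS = V_DD − I_D·R_D = 16 − 2.94×1.8 = 10.7 V.
Saturation requires V_DS ≥ V_GS − V_t = 2.21 V; 10.7 ≥ 2.21 ✓.

I_D ≈ 2.9 mA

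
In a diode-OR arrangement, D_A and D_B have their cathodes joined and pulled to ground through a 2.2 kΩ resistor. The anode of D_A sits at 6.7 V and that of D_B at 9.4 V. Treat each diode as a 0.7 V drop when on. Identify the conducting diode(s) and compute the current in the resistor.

Only D_B conducts; I_R ≈ 4 mA

Assume both conduct. Then node N would need to be at both 6.7−0.7 = 6 V and 9.4−0.7 = 8.7 V, which is impossible.
Assume only D_B conducts: V_N = 9.4 − 0.7 = 8.7 V, so I_R = 8.7/2.2 = 3.95 mA.
Check D_A: its anode-to-cathode voltage is 6.7 − 8.7 = -2 V < 0.7 V, so it is off. The assumption is consistent.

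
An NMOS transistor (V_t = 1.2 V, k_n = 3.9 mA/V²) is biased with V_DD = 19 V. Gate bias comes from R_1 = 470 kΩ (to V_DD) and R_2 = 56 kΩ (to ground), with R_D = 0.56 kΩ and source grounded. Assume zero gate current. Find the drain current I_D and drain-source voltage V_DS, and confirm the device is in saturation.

I_D ≈ 1.3 mA, V_DS ≈ 18 V

V_G = V_DD·R_2/(R_1+R_2) = 19×56/526 = 2.02 V. With the source grounded, V_GS = V_G = 2.02 V.
Assume saturation: I_D = (k_n/2)(V_GS − V_t)² = (3.9/2)×(2.02 − 1.2)² = 1.95×0.823² = 1.32 mA.
V_DS = V_DD − I_D·R_D = 19 − 1.32×0.56 = 18.3 V.
Saturation requires V_DS ≥ V_GS − V_t = 0.823 V; 18.3 ≥ 0.823 ✓.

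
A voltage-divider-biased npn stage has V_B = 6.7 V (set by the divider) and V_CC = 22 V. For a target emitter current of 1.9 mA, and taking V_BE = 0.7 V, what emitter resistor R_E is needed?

V_E = V_B − V_BE = 6.7 − 0.7 = 6 V.
R_E = V_E / I_E = 6 / 1.9 = 3.16 kΩ.

R_E ≈ 3.2 kΩ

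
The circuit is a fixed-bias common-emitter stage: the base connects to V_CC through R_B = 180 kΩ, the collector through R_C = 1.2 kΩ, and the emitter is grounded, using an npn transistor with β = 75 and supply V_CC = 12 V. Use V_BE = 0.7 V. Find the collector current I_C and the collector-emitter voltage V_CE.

Base loop: V_CC = I_B·R_B + V_BE, so I_B = (12 − 0.7)/180 kΩ = 0.0628 mA.
In the active region I_C = β·I_B = 75 × 0.0628 = 4.71 mA.
Collector loop: V_CE = V_CC − I_C·R_C = 12 − 4.71×1.2 = 6.35 V.
Since V_CE = 6.35 V > V_CE(sat) ≈ 0.2 V, the transistor is in the active region as assumed.

I_C ≈ 4.7 mA, V_CE ≈ 6.4 V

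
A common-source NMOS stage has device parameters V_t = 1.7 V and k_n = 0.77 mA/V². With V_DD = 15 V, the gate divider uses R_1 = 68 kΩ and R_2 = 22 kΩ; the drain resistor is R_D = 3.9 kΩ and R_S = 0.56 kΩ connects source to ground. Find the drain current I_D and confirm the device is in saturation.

V_G = V_DD·R_2/(R_1+R_2) = 15×22/90 = 3.67 V.
Assume saturation: I_D = (k_n/2)(V_GS − V_t)² with V_GS = V_G − I_D·R_S = 3.67 − 0.56·I_D.
Substituting gives 0.121·I_D² − 1.85·I_D + 1.49 = 0, with roots I_D = 0.853 or 14.5 mA.
The root I_D = 14.5 mA gives V_GS = -4.43 V ≤ V_t, so take I_D = 0.853 mA.
Then V_GS = 3.19 V and V_DS = V_DD − I_D(R_D+R_S) = 15 − 0.853×4.46 = 11.2 V.
Saturation requires V_DS ≥ V_GS − V_t = 1.49 V; 11.2 ≥ 1.49 ✓.

I_D ≈ 0.85 mA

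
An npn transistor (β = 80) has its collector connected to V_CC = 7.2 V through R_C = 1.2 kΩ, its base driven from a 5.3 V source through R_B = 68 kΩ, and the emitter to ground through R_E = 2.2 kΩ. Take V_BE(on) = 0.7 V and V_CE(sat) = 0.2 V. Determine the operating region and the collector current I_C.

active; I_C ≈ 1.5 mA

Assume active. Base-emitter loop: I_B = (V_BB − V_BE)/(R_B + (β+1)R_E) = (5.3 − 0.7)/(68 + 81×2.2) = 0.0187 mA.
I_C = β·I_B = 80×0.0187 = 1.49 mA.
V_CE = V_CC − I_C·R_C − I_E·R_E = 7.2 − 1.49×1.2 − 1.51×2.2 = 2.08 V > V_CE(sat), so the active-region assumption holds.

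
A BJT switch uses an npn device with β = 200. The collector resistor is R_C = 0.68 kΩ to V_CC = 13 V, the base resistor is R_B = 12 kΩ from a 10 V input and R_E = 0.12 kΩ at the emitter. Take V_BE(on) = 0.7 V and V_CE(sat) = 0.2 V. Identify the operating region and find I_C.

Assume active: I_B = (10 − 0.7)/(12 + 201×0.12) = 0.257 mA, I_C = β·I_B = 51.5 mA.
Then V_CE = 13 − 51.5×0.68 − 51.8×0.12 = -28.2 V < 0.2 V — the active assumption fails.
Re-solve with V_CE = 0.2 V. KCL at the emitter: V_E/R_E = (V_BB−0.7−V_E)/R_B + (V_CC−0.2−V_E)/R_C, giving V_E = 1.98 V.
I_C = (V_CC − 0.2 − V_E)/R_C = (12.8 − 1.98)/0.68 = 15.9 mA.
Check: I_B = (9.3 − 1.98)/12 = 0.61 mA, and β·I_B = 122 mA > I_C, confirming saturation.

saturation; I_C ≈ 16 mA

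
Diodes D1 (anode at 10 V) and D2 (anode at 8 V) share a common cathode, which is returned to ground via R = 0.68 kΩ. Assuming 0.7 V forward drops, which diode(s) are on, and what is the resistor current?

Only D1 conducts; I_R ≈ 14 mA

Assume both conduct. Then node N would need to be at both 10−0.7 = 9.3 V and 8−0.7 = 7.3 V, which is impossible.
Assume only D1 conducts: V_N = 10 − 0.7 = 9.3 V, so I_R = 9.3/0.68 = 13.7 mA.
Check D2: its anode-to-cathode voltage is 8 − 9.3 = -1.3 V < 0.7 V, so it is off. The assumption is consistent.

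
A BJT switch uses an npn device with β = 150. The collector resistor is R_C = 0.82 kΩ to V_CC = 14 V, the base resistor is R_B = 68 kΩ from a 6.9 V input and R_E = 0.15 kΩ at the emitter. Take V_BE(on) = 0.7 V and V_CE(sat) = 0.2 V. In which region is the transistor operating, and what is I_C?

active; I_C ≈ 10 mA

Assume active. Base-emitter loop: I_B = (V_BB − V_BE)/(R_B + (β+1)R_E) = (6.9 − 0.7)/(68 + 151×0.15) = 0.0684 mA.
I_C = β·I_B = 150×0.0684 = 10.3 mA.
V_CE = V_CC − I_C·R_C − I_E·R_E = 14 − 10.3×0.82 − 10.3×0.15 = 4.04 V > V_CE(sat), so the active-region assumption holds.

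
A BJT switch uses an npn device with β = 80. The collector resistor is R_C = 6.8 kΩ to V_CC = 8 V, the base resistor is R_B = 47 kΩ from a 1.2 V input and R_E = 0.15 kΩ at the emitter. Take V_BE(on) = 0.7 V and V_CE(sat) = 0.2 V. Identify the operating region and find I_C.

Assume active. Base-emitter loop: I_B = (V_BB − V_BE)/(R_B + (β+1)R_E) = (1.2 − 0.7)/(47 + 81×0.15) = 0.00845 mA.
I_C = β·I_B = 80×0.00845 = 0.676 mA.
V_CE = V_CC − I_C·R_C − I_E·R_E = 8 − 0.676×6.8 − 0.685×0.15 = 3.3 V > V_CE(sat), so the active-region assumption holds.

active; I_C ≈ 0.68 mA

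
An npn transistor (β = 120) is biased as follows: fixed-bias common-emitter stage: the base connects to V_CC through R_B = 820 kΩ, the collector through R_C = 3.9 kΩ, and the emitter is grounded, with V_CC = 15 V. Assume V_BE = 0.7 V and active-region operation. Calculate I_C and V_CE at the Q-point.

I_C ≈ 2.1 mA, V_CE ≈ 6.8 V

Base loop: V_CC = I_B·R_B + V_BE, so I_B = (15 − 0.7)/820 kΩ = 0.0174 mA.
In the active region I_C = β·I_B = 120 × 0.0174 = 2.09 mA.
Collector loop: V_CE = V_CC − I_C·R_C = 15 − 2.09×3.9 = 6.84 V.
Since V_CE = 6.84 V > V_CE(sat) ≈ 0.2 V, the transistor is in the active region as assumed.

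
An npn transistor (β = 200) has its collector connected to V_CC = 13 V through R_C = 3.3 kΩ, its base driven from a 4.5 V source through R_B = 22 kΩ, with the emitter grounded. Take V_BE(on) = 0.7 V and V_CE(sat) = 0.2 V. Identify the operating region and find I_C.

saturation; I_C ≈ 3.9 mA

Assume active: I_B = (4.5 − 0.7)/22 = 0.173 mA, giving I_C = β·I_B = 34.5 mA.
But then V_CE = 13 − 34.5×3.3 = -101 V < V_CE(sat) = 0.2 V — impossible in the active region.
So the transistor is saturated. With V_CE = 0.2 V, I_C = (V_CC − 0.2)/R_C = 12.8/3.3 = 3.88 mA.
Check: β·I_B = 34.5 mA > I_C = 3.88 mA, confirming saturation.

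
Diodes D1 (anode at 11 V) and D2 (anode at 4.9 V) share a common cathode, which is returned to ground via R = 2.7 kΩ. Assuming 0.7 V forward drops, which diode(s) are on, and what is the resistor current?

Only D1 conducts; I_R ≈ 3.8 mA

Assume both conduct. Then node N would need to be at both 11−0.7 = 10.3 V and 4.9−0.7 = 4.2 V, which is impossible.
Assume only D1 conducts: V_N = 11 − 0.7 = 10.3 V, so I_R = 10.3/2.7 = 3.81 mA.
Check D2: its anode-to-cathode voltage is 4.9 − 10.3 = -5.4 V < 0.7 V, so it is off. The assumption is consistent.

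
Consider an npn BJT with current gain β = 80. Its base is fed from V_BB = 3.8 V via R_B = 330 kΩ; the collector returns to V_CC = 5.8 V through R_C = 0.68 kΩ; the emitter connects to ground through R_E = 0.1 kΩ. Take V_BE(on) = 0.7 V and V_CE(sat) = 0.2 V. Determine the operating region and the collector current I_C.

Assume active. Base-emitter loop: I_B = (V_BB − V_BE)/(R_B + (β+1)R_E) = (3.8 − 0.7)/(330 + 81×0.1) = 0.00917 mA.
I_C = β·I_B = 80×0.00917 = 0.734 mA.
V_CE = V_CC − I_C·R_C − I_E·R_E = 5.8 − 0.734×0.68 − 0.743×0.1 = 5.23 V > V_CE(sat), so the active-region assumption holds.

active; I_C ≈ 0.73 mA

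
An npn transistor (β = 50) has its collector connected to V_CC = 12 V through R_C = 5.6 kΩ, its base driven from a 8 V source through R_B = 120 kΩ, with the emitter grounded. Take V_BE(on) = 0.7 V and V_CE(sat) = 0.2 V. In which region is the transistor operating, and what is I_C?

Assume active: I_B = (8 − 0.7)/120 = 0.0608 mA, giving I_C = β·I_B = 3.04 mA.
But then V_CE = 12 − 3.04×5.6 = -5.03 V < V_CE(sat) = 0.2 V — impossible in the active region.
So the transistor is saturated. With V_CE = 0.2 V, I_C = (V_CC − 0.2)/R_C = 11.8/5.6 = 2.11 mA.
Check: β·I_B = 3.04 mA > I_C = 2.11 mA, confirming saturation.

saturation; I_C ≈ 2.1 mA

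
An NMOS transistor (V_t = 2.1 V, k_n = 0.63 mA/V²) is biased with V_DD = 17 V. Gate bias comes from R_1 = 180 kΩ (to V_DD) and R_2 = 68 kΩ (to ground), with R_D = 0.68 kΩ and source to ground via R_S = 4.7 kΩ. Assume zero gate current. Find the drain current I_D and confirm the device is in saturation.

V_G = V_DD·R_2/(R_1+R_2) = 17×68/248 = 4.66 V.
Assume saturation: I_D = (k_n/2)(V_GS − V_t)² with V_GS = V_G − I_D·R_S = 4.66 − 4.7·I_D.
Substituting gives 6.96·I_D² − 8.58·I_D + 2.07 = 0, with roots I_D = 0.328 or 0.906 mA.
The root I_D = 0.906 mA gives V_GS = 0.404 V ≤ V_t, so take I_D = 0.328 mA.
Then V_GS = 3.12 V and V_DS = V_DD − I_D(R_D+R_S) = 17 − 0.328×5.38 = 15.2 V.
Saturation requires V_DS ≥ V_GS − V_t = 1.02 V; 15.2 ≥ 1.02 ✓.

I_D ≈ 0.33 mA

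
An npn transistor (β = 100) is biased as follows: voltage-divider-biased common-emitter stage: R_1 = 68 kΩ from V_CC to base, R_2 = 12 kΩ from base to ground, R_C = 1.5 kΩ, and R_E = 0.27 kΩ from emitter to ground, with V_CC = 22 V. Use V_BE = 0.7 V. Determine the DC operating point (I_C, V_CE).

Thevenize the base divider: V_Th = V_CC·R_2/(R_1+R_2) = 22×12/80 = 3.3 V, R_Th = R_1‖R_2 = 10.2 kΩ.
Base-emitter loop: V_Th = I_B·R_Th + V_BE + (β+1)I_B·R_E, so I_B = (3.3 − 0.7) / (10.2 + 101×0.27) = 0.0694 mA.
I_C = β·I_B = 100×0.0694 = 6.94 mA, and I_E = (β+1)I_B = 7.01 mA.
V_CE = V_CC − I_C·R_C − I_E·R_E = 22 − 6.94×1.5 − 7.01×0.27 = 9.7 V.
V_CE = 9.7 V > 0.2 V confirms active-region operation.

I_C ≈ 6.9 mA, V_CE ≈ 9.7 V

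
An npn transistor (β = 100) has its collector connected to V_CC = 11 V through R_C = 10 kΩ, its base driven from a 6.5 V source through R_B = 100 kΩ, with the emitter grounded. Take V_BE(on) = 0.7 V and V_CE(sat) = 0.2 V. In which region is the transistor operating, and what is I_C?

Assume active: I_B = (6.5 − 0.7)/100 = 0.058 mA, giving I_C = β·I_B = 5.8 mA.
But then V_CE = 11 − 5.8×10 = -47 V < V_CE(sat) = 0.2 V — impossible in the active region.
So the transistor is saturated. With V_CE = 0.2 V, I_C = (V_CC − 0.2)/R_C = 10.8/10 = 1.08 mA.
Check: β·I_B = 5.8 mA > I_C = 1.08 mA, confirming saturation.

saturation; I_C ≈ 1.1 mA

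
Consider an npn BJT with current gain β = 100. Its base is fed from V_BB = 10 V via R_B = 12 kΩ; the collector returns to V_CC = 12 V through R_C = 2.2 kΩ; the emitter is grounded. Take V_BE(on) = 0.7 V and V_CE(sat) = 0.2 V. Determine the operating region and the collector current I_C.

Assume active: I_B = (10 − 0.7)/12 = 0.775 mA, giving I_C = β·I_B = 77.5 mA.
But then V_CE = 12 − 77.5×2.2 = -158 V < V_CE(sat) = 0.2 V — impossible in the active region.
So the transistor is saturated. With V_CE = 0.2 V, I_C = (V_CC − 0.2)/R_C = 11.8/2.2 = 5.36 mA.
Check: β·I_B = 77.5 mA > I_C = 5.36 mA, confirming saturation.

saturation; I_C ≈ 5.4 mA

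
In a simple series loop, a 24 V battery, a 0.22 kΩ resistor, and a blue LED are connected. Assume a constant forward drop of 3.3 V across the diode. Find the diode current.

KVL around the loop: 24 = V_D + I·R = 3.3 + I × 0.22 kΩ.
So I = (24 − 3.3) / 0.22 kΩ = 20.7 / 0.22 = 94.1 mA.

I ≈ 94 mA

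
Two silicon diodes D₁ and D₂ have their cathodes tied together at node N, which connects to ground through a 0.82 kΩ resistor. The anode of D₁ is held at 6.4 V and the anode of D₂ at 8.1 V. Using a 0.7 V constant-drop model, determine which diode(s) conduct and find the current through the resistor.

Assume both conduct. Then node N would need to be at both 6.4−0.7 = 5.7 V and 8.1−0.7 = 7.4 V, which is impossible.
Assume only D₂ conducts: V_N = 8.1 − 0.7 = 7.4 V, so I_R = 7.4/0.82 = 9.02 mA.
Check D₁: its anode-to-cathode voltage is 6.4 − 7.4 = -1 V < 0.7 V, so it is off. The assumption is consistent.

Only D₂ conducts; I_R ≈ 9 mA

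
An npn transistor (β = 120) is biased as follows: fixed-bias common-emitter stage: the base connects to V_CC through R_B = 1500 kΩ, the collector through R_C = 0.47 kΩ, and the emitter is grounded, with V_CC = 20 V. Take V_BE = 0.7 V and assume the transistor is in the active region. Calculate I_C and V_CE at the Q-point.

I_C ≈ 1.5 mA, V_CE ≈ 19 V

Base loop: V_CC = I_B·R_B + V_BE, so I_B = (20 − 0.7)/1500 kΩ = 0.0129 mA.
In the active region I_C = β·I_B = 120 × 0.0129 = 1.54 mA.
Collector loop: V_CE = V_CC − I_C·R_C = 20 − 1.54×0.47 = 19.3 V.
Since V_CE = 19.3 V > V_CE(sat) ≈ 0.2 V, the transistor is in the active region as assumed.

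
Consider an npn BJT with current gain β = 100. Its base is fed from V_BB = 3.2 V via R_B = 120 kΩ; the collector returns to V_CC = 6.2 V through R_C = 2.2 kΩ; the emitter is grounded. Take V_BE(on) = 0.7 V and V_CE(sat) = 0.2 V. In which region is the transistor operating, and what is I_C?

Assume active. Base-emitter loop: I_B = (V_BB − V_BE)/R_B = (3.2 − 0.7)/120 = 0.0208 mA.
I_C = β·I_B = 100×0.0208 = 2.08 mA.
V_CE = V_CC − I_C·R_C = 6.2 − 2.08×2.2 = 1.62 V > V_CE(sat), so the active-region assumption holds.

active; I_C ≈ 2.1 mA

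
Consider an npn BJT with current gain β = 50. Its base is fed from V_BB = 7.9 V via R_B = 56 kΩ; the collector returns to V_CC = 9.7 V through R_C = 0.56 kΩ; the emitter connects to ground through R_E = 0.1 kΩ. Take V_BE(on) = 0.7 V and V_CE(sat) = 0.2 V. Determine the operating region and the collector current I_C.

active; I_C ≈ 5.9 mA

Assume active. Base-emitter loop: I_B = (V_BB − V_BE)/(R_B + (β+1)R_E) = (7.9 − 0.7)/(56 + 51×0.1) = 0.118 mA.
I_C = β·I_B = 50×0.118 = 5.89 mA.
V_CE = V_CC − I_C·R_C − I_E·R_E = 9.7 − 5.89×0.56 − 6.01×0.1 = 5.8 V > V_CE(sat), so the active-region assumption holds.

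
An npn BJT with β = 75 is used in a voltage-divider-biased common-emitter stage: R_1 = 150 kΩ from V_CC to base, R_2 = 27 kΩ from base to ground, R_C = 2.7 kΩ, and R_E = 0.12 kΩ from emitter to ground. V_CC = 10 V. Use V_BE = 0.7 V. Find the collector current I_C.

I_C ≈ 1.9 mA

Thevenize the base divider: V_Th = V_CC·R_2/(R_1+R_2) = 10×27/177 = 1.53 V, R_Th = R_1‖R_2 = 22.9 kΩ.
Base-emitter loop: V_Th = I_B·R_Th + V_BE + (β+1)I_B·R_E, so I_B = (1.53 − 0.7) / (22.9 + 76×0.12) = 0.0258 mA.
I_C = β·I_B = 75×0.0258 = 1.93 mA, and I_E = (β+1)I_B = 1.96 mA.
V_CE = V_CC − I_C·R_C − I_E·R_E = 10 − 1.93×2.7 − 1.96×0.12 = 4.54 V.
V_CE = 4.54 V > 0.2 V confirms active-region operation.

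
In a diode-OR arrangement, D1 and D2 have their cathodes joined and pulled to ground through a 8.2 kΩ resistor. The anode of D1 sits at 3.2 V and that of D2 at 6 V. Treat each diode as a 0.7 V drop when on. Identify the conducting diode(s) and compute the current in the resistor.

Only D2 conducts; I_R ≈ 0.65 mA

Assume both conduct. Then node N would need to be at both 3.2−0.7 = 2.5 V and 6−0.7 = 5.3 V, which is impossible.
Assume only D2 conducts: V_N = 6 − 0.7 = 5.3 V, so I_R = 5.3/8.2 = 0.646 mA.
Check D1: its anode-to-cathode voltage is 3.2 − 5.3 = -2.1 V < 0.7 V, so it is off. The assumption is consistent.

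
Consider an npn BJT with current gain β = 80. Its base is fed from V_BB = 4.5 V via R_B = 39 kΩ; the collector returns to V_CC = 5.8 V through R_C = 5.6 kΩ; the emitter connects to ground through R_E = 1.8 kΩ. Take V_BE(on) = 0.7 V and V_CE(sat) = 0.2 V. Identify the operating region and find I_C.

saturation; I_C ≈ 0.74 mA

Assume active: I_B = (4.5 − 0.7)/(39 + 81×1.8) = 0.0206 mA, I_C = β·I_B = 1.65 mA.
Then V_CE = 5.8 − 1.65×5.6 − 1.67×1.8 = -6.41 V < 0.2 V — the active assumption fails.
Re-solve with V_CE = 0.2 V. KCL at the emitter: V_E/R_E = (V_BB−0.7−V_E)/R_B + (V_CC−0.2−V_E)/R_C, giving V_E = 1.44 V.
I_C = (V_CC − 0.2 − V_E)/R_C = (5.6 − 1.44)/5.6 = 0.742 mA.
Check: I_B = (3.8 − 1.44)/39 = 0.0604 mA, and β·I_B = 4.83 mA > I_C, confirming saturation.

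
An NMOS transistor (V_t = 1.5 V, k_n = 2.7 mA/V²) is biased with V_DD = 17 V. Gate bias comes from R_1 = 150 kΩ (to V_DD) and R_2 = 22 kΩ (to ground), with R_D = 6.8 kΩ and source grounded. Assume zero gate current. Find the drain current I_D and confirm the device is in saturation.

V_G = V_DD·R_2/(R_1+R_2) = 17×22/172 = 2.17 V. With the source grounded, V_GS = V_G = 2.17 V.
Assume saturation: I_D = (k_n/2)(V_GS − V_t)² = (2.7/2)×(2.17 − 1.5)² = 1.35×0.674² = 0.614 mA.
V_DS = V_DD − I_D·R_D = 17 − 0.614×6.8 = 12.8 V.
Saturation requires V_DS ≥ V_GS − V_t = 0.674 V; 12.8 ≥ 0.674 ✓.

I_D ≈ 0.61 mA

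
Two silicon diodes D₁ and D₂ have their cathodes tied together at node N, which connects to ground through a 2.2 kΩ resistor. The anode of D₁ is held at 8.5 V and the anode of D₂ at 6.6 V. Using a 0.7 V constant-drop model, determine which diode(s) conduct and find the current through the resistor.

Assume both conduct. Then node N would need to be at both 8.5−0.7 = 7.8 V and 6.6−0.7 = 5.9 V, which is impossible.
Assume only D₁ conducts: V_N = 8.5 − 0.7 = 7.8 V, so I_R = 7.8/2.2 = 3.55 mA.
Check D₂: its anode-to-cathode voltage is 6.6 − 7.8 = -1.2 V < 0.7 V, so it is off. The assumption is consistent.

Only D₁ conducts; I_R ≈ 3.5 mA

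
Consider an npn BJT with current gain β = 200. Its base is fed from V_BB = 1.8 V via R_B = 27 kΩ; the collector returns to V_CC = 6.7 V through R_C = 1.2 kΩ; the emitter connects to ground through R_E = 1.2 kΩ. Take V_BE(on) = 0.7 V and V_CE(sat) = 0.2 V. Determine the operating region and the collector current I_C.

active; I_C ≈ 0.82 mA

Assume active. Base-emitter loop: I_B = (V_BB − V_BE)/(R_B + (β+1)R_E) = (1.8 − 0.7)/(27 + 201×1.2) = 0.0041 mA.
I_C = β·I_B = 200×0.0041 = 0.82 mA.
V_CE = V_CC − I_C·R_C − I_E·R_E = 6.7 − 0.82×1.2 − 0.824×1.2 = 4.73 V > V_CE(sat), so the active-region assumption holds.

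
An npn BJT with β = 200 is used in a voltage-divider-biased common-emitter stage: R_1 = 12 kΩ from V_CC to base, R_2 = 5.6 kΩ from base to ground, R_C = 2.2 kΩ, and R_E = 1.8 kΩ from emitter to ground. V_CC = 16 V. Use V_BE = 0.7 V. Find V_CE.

V_CE ≈ 6.4 V

Thevenize the base divider: V_Th = V_CC·R_2/(R_1+R_2) = 16×5.6/17.6 = 5.09 V, R_Th = R_1‖R_2 = 3.82 kΩ.
Base-emitter loop: V_Th = I_B·R_Th + V_BE + (β+1)I_B·R_E, so I_B = (5.09 − 0.7) / (3.82 + 201×1.8) = 0.012 mA.
I_C = β·I_B = 200×0.012 = 2.4 mA, and I_E = (β+1)I_B = 2.41 mA.
V_CE = V_CC − I_C·R_C − I_E·R_E = 16 − 2.4×2.2 − 2.41×1.8 = 6.37 V.
V_CE = 6.37 V > 0.2 V confirms active-region operation.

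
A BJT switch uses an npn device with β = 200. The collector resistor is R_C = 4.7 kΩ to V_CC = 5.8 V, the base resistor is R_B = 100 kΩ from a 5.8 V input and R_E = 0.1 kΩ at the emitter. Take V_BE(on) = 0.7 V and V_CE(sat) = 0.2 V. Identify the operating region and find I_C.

Assume active: I_B = (5.8 − 0.7)/(100 + 201×0.1) = 0.0425 mA, I_C = β·I_B = 8.49 mA.
Then V_CE = 5.8 − 8.49×4.7 − 8.54×0.1 = -35 V < 0.2 V — the active assumption fails.
Re-solve with V_CE = 0.2 V. KCL at the emitter: V_E/R_E = (V_BB−0.7−V_E)/R_B + (V_CC−0.2−V_E)/R_C, giving V_E = 0.122 V.
I_C = (V_CC − 0.2 − V_E)/R_C = (5.6 − 0.122)/4.7 = 1.17 mA.
Check: I_B = (5.1 − 0.122)/100 = 0.0498 mA, and β·I_B = 9.96 mA > I_C, confirming saturation.

saturation; I_C ≈ 1.2 mA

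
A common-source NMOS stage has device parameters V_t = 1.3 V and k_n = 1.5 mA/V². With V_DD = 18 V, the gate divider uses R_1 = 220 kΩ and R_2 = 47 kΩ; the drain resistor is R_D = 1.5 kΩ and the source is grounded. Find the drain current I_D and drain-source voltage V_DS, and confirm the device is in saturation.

V_G = V_DD·R_2/(R_1+R_2) = 18×47/267 = 3.17 V. With the source grounded, V_GS = V_G = 3.17 V.
Assume saturation: I_D = (k_n/2)(V_GS − V_t)² = (1.5/2)×(3.17 − 1.3)² = 0.75×1.87² = 2.62 mA.
V_DS = V_DD − I_D·R_D = 18 − 2.62×1.5 = 14.1 V.
Saturation requires V_DS ≥ V_GS − V_t = 1.87 V; 14.1 ≥ 1.87 ✓.

I_D ≈ 2.6 mA, V_DS ≈ 14 V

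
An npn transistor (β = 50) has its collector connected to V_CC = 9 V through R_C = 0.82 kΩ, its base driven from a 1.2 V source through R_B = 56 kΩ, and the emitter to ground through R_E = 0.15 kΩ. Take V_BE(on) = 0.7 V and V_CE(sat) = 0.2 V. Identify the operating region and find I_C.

active; I_C ≈ 0.39 mA

Assume active. Base-emitter loop: I_B = (V_BB − V_BE)/(R_B + (β+1)R_E) = (1.2 − 0.7)/(56 + 51×0.15) = 0.00786 mA.
I_C = β·I_B = 50×0.00786 = 0.393 mA.
V_CE = V_CC − I_C·R_C − I_E·R_E = 9 − 0.393×0.82 − 0.401×0.15 = 8.62 V > V_CE(sat), so the active-region assumption holds.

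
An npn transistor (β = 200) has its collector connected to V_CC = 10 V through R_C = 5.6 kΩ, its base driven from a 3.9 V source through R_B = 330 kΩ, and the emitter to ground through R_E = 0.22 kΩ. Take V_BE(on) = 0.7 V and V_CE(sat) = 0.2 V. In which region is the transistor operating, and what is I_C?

Assume active: I_B = (3.9 − 0.7)/(330 + 201×0.22) = 0.00855 mA, I_C = β·I_B = 1.71 mA.
Then V_CE = 10 − 1.71×5.6 − 1.72×0.22 = 0.0446 V < 0.2 V — the active assumption fails.
Re-solve with V_CE = 0.2 V. KCL at the emitter: V_E/R_E = (V_BB−0.7−V_E)/R_B + (V_CC−0.2−V_E)/R_C, giving V_E = 0.372 V.
I_C = (V_CC − 0.2 − V_E)/R_C = (9.8 − 0.372)/5.6 = 1.68 mA.
Check: I_B = (3.2 − 0.372)/330 = 0.00857 mA, and β·I_B = 1.71 mA > I_C, confirming saturation.

saturation; I_C ≈ 1.7 mA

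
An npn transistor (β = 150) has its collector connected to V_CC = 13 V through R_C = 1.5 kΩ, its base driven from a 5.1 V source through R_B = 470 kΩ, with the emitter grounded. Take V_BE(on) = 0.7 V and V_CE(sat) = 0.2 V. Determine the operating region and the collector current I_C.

Assume active. Base-emitter loop: I_B = (V_BB − V_BE)/R_B = (5.1 − 0.7)/470 = 0.00936 mA.
I_C = β·I_B = 150×0.00936 = 1.4 mA.
V_CE = V_CC − I_C·R_C = 13 − 1.4×1.5 = 10.9 V > V_CE(sat), so the active-region assumption holds.

active; I_C ≈ 1.4 mA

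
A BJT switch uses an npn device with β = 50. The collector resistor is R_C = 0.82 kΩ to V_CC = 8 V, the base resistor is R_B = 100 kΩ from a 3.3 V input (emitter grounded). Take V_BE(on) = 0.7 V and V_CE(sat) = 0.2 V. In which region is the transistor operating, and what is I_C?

Assume active. Base-emitter loop: I_B = (V_BB − V_BE)/R_B = (3.3 − 0.7)/100 = 0.026 mA.
I_C = β·I_B = 50×0.026 = 1.3 mA.
V_CE = V_CC − I_C·R_C = 8 − 1.3×0.82 = 6.93 V > V_CE(sat), so the active-region assumption holds.

active; I_C ≈ 1.3 mA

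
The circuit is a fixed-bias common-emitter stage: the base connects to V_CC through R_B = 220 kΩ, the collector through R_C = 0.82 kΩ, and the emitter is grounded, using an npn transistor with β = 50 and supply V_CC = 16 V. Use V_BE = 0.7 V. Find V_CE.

V_CE ≈ 13 V

Base loop: V_CC = I_B·R_B + V_BE, so I_B = (16 − 0.7)/220 kΩ = 0.0695 mA.
In the active region I_C = β·I_B = 50 × 0.0695 = 3.48 mA.
Collector loop: V_CE = V_CC − I_C·R_C = 16 − 3.48×0.82 = 13.1 V.
Since V_CE = 13.1 V > V_CE(sat) ≈ 0.2 V, the transistor is in the active region as assumed.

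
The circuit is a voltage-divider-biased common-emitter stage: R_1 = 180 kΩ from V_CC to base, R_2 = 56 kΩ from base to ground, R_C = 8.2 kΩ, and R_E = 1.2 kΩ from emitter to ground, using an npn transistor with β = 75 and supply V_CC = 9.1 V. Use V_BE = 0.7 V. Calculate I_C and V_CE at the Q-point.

Thevenize the base divider: V_Th = V_CC·R_2/(R_1+R_2) = 9.1×56/236 = 2.16 V, R_Th = R_1‖R_2 = 42.7 kΩ.
Base-emitter loop: V_Th = I_B·R_Th + V_BE + (β+1)I_B·R_E, so I_B = (2.16 − 0.7) / (42.7 + 76×1.2) = 0.0109 mA.
I_C = β·I_B = 75×0.0109 = 0.817 mA, and I_E = (β+1)I_B = 0.828 mA.
V_CE = V_CC − I_C·R_C − I_E·R_E = 9.1 − 0.817×8.2 − 0.828×1.2 = 1.4 V.
V_CE = 1.4 V > 0.2 V confirms active-region operation.

I_C ≈ 0.82 mA, V_CE ≈ 1.4 V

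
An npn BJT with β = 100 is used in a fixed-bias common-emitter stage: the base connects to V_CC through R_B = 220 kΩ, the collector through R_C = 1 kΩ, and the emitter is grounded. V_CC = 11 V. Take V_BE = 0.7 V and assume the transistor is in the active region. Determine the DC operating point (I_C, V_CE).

Base loop: V_CC = I_B·R_B + V_BE, so I_B = (11 − 0.7)/220 kΩ = 0.0468 mA.
In the active region I_C = β·I_B = 100 × 0.0468 = 4.68 mA.
Collector loop: V_CE = V_CC − I_C·R_C = 11 − 4.68×1 = 6.32 V.
Since V_CE = 6.32 V > V_CE(sat) ≈ 0.2 V, the transistor is in the active region as assumed.

I_C ≈ 4.7 mA, V_CE ≈ 6.3 V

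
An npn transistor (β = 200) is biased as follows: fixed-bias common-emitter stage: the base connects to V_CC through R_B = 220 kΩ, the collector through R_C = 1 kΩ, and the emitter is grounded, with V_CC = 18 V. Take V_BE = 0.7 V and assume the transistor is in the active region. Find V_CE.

Base loop: V_CC = I_B·R_B + V_BE, so I_B = (18 − 0.7)/220 kΩ = 0.0786 mA.
In the active region I_C = β·I_B = 200 × 0.0786 = 15.7 mA.
Collector loop: V_CE = V_CC − I_C·R_C = 18 − 15.7×1 = 2.27 V.
Since V_CE = 2.27 V > V_CE(sat) ≈ 0.2 V, the transistor is in the active region as assumed.

V_CE ≈ 2.3 V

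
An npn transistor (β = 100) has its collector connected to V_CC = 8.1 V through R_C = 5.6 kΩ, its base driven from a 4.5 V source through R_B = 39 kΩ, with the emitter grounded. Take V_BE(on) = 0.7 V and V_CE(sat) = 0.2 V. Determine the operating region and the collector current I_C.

saturation; I_C ≈ 1.4 mA

Assume active: I_B = (4.5 − 0.7)/39 = 0.0974 mA, giving I_C = β·I_B = 9.74 mA.
But then V_CE = 8.1 − 9.74×5.6 = -46.5 V < V_CE(sat) = 0.2 V — impossible in the active region.
So the transistor is saturated. With V_CE = 0.2 V, I_C = (V_CC − 0.2)/R_C = 7.9/5.6 = 1.41 mA.
Check: β·I_B = 9.74 mA > I_C = 1.41 mA, confirming saturation.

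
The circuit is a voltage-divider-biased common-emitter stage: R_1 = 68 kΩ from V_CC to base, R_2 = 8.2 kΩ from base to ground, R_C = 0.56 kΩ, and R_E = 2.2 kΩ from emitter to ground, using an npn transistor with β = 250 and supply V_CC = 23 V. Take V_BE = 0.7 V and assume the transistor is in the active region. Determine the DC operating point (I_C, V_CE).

I_C ≈ 0.79 mA, V_CE ≈ 21 V

Thevenize the base divider: V_Th = V_CC·R_2/(R_1+R_2) = 23×8.2/76.2 = 2.48 V, R_Th = R_1‖R_2 = 7.32 kΩ.
Base-emitter loop: V_Th = I_B·R_Th + V_BE + (β+1)I_B·R_E, so I_B = (2.48 − 0.7) / (7.32 + 251×2.2) = 0.00317 mA.
I_C = β·I_B = 250×0.00317 = 0.793 mA, and I_E = (β+1)I_B = 0.796 mA.
V_CE = V_CC − I_C·R_C − I_E·R_E = 23 − 0.793×0.56 − 0.796×2.2 = 20.8 V.
V_CE = 20.8 V > 0.2 V confirms active-region operation.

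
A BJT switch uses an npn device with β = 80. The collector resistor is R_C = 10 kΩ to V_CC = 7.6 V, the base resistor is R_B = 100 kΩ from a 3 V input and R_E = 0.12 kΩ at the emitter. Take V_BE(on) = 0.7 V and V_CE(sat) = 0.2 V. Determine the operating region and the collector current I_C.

saturation; I_C ≈ 0.73 mA

Assume active: I_B = (3 − 0.7)/(100 + 81×0.12) = 0.021 mA, I_C = β·I_B = 1.68 mA.
Then V_CE = 7.6 − 1.68×10 − 1.7×0.12 = -9.37 V < 0.2 V — the active assumption fails.
Re-solve with V_CE = 0.2 V. KCL at the emitter: V_E/R_E = (V_BB−0.7−V_E)/R_B + (V_CC−0.2−V_E)/R_C, giving V_E = 0.0904 V.
I_C = (V_CC − 0.2 − V_E)/R_C = (7.4 − 0.0904)/10 = 0.731 mA.
Check: I_B = (2.3 − 0.0904)/100 = 0.0221 mA, and β·I_B = 1.77 mA > I_C, confirming saturation.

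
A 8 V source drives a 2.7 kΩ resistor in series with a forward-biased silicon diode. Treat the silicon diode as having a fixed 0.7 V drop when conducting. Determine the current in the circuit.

I ≈ 2.7 mA

KVL around the loop: 8 = V_D + I·R = 0.7 + I × 2.7 kΩ.
So I = (8 − 0.7) / 2.7 kΩ = 7.3 / 2.7 = 2.7 mA.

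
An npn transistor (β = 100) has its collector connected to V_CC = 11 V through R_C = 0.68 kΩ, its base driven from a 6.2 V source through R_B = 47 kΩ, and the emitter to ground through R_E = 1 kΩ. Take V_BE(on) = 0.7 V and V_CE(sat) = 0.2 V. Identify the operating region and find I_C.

active; I_C ≈ 3.7 mA

Assume active. Base-emitter loop: I_B = (V_BB − V_BE)/(R_B + (β+1)R_E) = (6.2 − 0.7)/(47 + 101×1) = 0.0372 mA.
I_C = β·I_B = 100×0.0372 = 3.72 mA.
V_CE = V_CC − I_C·R_C − I_E·R_E = 11 − 3.72×0.68 − 3.75×1 = 4.72 V > V_CE(sat), so the active-region assumption holds.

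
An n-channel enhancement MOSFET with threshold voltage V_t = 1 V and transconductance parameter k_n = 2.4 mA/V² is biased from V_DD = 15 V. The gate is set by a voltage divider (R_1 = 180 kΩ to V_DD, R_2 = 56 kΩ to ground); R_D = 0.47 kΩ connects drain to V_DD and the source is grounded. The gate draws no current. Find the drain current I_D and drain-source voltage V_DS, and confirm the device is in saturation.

V_G = V_DD·R_2/(R_1+R_2) = 15×56/236 = 3.56 V. With the source grounded, V_GS = V_G = 3.56 V.
Assume saturation: I_D = (k_n/2)(V_GS − V_t)² = (2.4/2)×(3.56 − 1)² = 1.2×2.56² = 7.86 mA.
V_DS = V_DD − I_D·R_D = 15 − 7.86×0.47 = 11.3 V.
Saturation requires V_DS ≥ V_GS − V_t = 2.56 V; 11.3 ≥ 2.56 ✓.

I_D ≈ 7.9 mA, V_DS ≈ 11 V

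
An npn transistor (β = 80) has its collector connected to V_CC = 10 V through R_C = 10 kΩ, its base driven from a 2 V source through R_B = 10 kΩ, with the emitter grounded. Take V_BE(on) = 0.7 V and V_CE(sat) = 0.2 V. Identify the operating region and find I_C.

Assume active: I_B = (2 − 0.7)/10 = 0.13 mA, giving I_C = β·I_B = 10.4 mA.
But then V_CE = 10 − 10.4×10 = -94 V < V_CE(sat) = 0.2 V — impossible in the active region.
So the transistor is saturated. With V_CE = 0.2 V, I_C = (V_CC − 0.2)/R_C = 9.8/10 = 0.98 mA.
Check: β·I_B = 10.4 mA > I_C = 0.98 mA, confirming saturation.

saturation; I_C ≈ 0.98 mA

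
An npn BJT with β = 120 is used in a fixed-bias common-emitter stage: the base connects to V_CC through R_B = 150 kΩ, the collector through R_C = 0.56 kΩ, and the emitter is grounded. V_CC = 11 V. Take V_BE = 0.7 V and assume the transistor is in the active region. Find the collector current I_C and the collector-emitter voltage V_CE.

Base loop: V_CC = I_B·R_B + V_BE, so I_B = (11 − 0.7)/150 kΩ = 0.0687 mA.
In the active region I_C = β·I_B = 120 × 0.0687 = 8.24 mA.
Collector loop: V_CE = V_CC − I_C·R_C = 11 − 8.24×0.56 = 6.39 V.
Since V_CE = 6.39 V > V_CE(sat) ≈ 0.2 V, the transistor is in the active region as assumed.

I_C ≈ 8.2 mA, V_CE ≈ 6.4 V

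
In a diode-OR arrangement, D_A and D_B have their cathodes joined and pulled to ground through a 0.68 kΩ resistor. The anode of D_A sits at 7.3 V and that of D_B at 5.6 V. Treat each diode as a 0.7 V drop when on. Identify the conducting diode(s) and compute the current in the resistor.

Only D_A conducts; I_R ≈ 9.7 mA

Assume both conduct. Then node N would need to be at both 7.3−0.7 = 6.6 V and 5.6−0.7 = 4.9 V, which is impossible.
Assume only D_A conducts: V_N = 7.3 − 0.7 = 6.6 V, so I_R = 6.6/0.68 = 9.71 mA.
Check D_B: its anode-to-cathode voltage is 5.6 − 6.6 = -1 V < 0.7 V, so it is off. The assumption is consistent.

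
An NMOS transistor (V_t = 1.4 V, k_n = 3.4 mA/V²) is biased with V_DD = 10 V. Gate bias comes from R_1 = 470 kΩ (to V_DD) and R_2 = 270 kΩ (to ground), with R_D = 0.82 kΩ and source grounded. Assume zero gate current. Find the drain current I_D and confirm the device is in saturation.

I_D ≈ 8.6 mA

V_G = V_DD·R_2/(R_1+R_2) = 10×270/740 = 3.65 V. With the source grounded, V_GS = V_G = 3.65 V.
Assume saturation: I_D = (k_n/2)(V_GS − V_t)² = (3.4/2)×(3.65 − 1.4)² = 1.7×2.25² = 8.6 mA.
V_DS = V_DD − I_D·R_D = 10 − 8.6×0.82 = 2.95 V.
Saturation requires V_DS ≥ V_GS − V_t = 2.25 V; 2.95 ≥ 2.25 ✓.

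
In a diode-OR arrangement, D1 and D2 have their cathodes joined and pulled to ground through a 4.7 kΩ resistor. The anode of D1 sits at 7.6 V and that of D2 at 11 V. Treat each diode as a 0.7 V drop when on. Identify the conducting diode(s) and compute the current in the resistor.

Assume both conduct. Then node N would need to be at both 7.6−0.7 = 6.9 V and 11−0.7 = 10.3 V, which is impossible.
Assume only D2 conducts: V_N = 11 − 0.7 = 10.3 V, so I_R = 10.3/4.7 = 2.19 mA.
Check D1: its anode-to-cathode voltage is 7.6 − 10.3 = -2.7 V < 0.7 V, so it is off. The assumption is consistent.

Only D2 conducts; I_R ≈ 2.2 mA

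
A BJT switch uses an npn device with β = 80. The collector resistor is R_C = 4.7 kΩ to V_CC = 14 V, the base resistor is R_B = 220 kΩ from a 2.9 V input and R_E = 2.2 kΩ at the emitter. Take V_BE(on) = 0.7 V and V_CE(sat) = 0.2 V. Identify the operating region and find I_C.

active; I_C ≈ 0.44 mA

Assume active. Base-emitter loop: I_B = (V_BB − V_BE)/(R_B + (β+1)R_E) = (2.9 − 0.7)/(220 + 81×2.2) = 0.00552 mA.
I_C = β·I_B = 80×0.00552 = 0.442 mA.
V_CE = V_CC − I_C·R_C − I_E·R_E = 14 − 0.442×4.7 − 0.448×2.2 = 10.9 V > V_CE(sat), so the active-region assumption holds.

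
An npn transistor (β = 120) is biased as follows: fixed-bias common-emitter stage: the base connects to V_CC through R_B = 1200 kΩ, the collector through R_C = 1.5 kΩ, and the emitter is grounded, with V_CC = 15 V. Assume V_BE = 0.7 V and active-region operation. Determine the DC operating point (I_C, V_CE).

Base loop: V_CC = I_B·R_B + V_BE, so I_B = (15 − 0.7)/1200 kΩ = 0.0119 mA.
In the active region I_C = β·I_B = 120 × 0.0119 = 1.43 mA.
Collector loop: V_CE = V_CC − I_C·R_C = 15 − 1.43×1.5 = 12.9 V.
Since V_CE = 12.9 V > V_CE(sat) ≈ 0.2 V, the transistor is in the active region as assumed.

I_C ≈ 1.4 mA, V_CE ≈ 13 V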